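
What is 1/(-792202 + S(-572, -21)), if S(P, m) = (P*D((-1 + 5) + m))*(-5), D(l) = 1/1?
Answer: -1/789342 ≈ -1.2669e-6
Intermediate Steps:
D(l) = 1
S(P, m) = -5*P (S(P, m) = (P*1)*(-5) = P*(-5) = -5*P)
1/(-792202 + S(-572, -21)) = 1/(-792202 - 5*(-572)) = 1/(-792202 + 2860) = 1/(-789342) = -1/789342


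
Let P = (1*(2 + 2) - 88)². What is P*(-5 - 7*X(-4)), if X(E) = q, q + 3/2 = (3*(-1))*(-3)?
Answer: -405720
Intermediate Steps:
q = 15/2 (q = -3/2 + (3*(-1))*(-3) = -3/2 - 3*(-3) = -3/2 + 9 = 15/2 ≈ 7.5000)
X(E) = 15/2
P = 7056 (P = (1*4 - 88)² = (4 - 88)² = (-84)² = 7056)
P*(-5 - 7*X(-4)) = 7056*(-5 - 7*15/2) = 7056*(-5 - 105/2) = 7056*(-115/2) = -405720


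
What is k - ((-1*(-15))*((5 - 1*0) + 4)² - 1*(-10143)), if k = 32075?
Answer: 20717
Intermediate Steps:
k - ((-1*(-15))*((5 - 1*0) + 4)² - 1*(-10143)) = 32075 - ((-1*(-15))*((5 - 1*0) + 4)² - 1*(-10143)) = 32075 - (15*((5 + 0) + 4)² + 10143) = 32075 - (15*(5 + 4)² + 10143) = 32075 - (15*9² + 10143) = 32075 - (15*81 + 10143) = 32075 - (1215 + 10143) = 32075 - 1*11358 = 32075 - 11358 = 20717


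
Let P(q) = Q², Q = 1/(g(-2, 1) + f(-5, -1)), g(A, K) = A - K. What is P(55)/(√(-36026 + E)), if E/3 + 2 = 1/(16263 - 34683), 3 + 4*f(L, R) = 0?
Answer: -32*I*√339597998335/49778208225 ≈ -0.00037462*I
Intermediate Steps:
f(L, R) = -¾ (f(L, R) = -¾ + (¼)*0 = -¾ + 0 = -¾)
E = -36841/6140 (E = -6 + 3/(16263 - 34683) = -6 + 3/(-18420) = -6 + 3*(-1/18420) = -6 - 1/6140 = -36841/6140 ≈ -6.0002)
Q = -4/15 (Q = 1/((-2 - 1*1) - ¾) = 1/((-2 - 1) - ¾) = 1/(-3 - ¾) = 1/(-15/4) = -4/15 ≈ -0.26667)
P(q) = 16/225 (P(q) = (-4/15)² = 16/225)
P(55)/(√(-36026 + E)) = 16/(225*(√(-36026 - 36841/6140))) = 16/(225*(√(-221236481/6140))) = 16/(225*((I*√339597998335/3070))) = 16*(-2*I*√339597998335/221236481)/225 = -32*I*√339597998335/49778208225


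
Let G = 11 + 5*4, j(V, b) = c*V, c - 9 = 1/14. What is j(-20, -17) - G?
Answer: -1487/7 ≈ -212.43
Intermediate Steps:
c = 127/14 (c = 9 + 1/14 = 127/14 ≈ 9.0714)
j(V, b) = 127*V/14
G = 31 (G = 11 + 20 = 31)
j(-20, -17) - G = (127/14)*(-20) - 1*31 = -1270/7 - 31 = -1487/7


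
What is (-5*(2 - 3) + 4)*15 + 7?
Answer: 142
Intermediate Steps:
(-5*(2 - 3) + 4)*15 + 7 = (-5*(-1) + 4)*15 + 7 = (5 + 4)*15 + 7 = 9*15 + 7 = 135 + 7 = 142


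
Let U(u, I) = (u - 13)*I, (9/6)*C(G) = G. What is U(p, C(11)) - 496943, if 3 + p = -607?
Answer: -1504535/3 ≈ -5.0151e+5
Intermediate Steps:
p = -610 (p = -3 - 607 = -610)
C(G) = 2*G/3
U(u, I) = I*(-13 + u) (U(u, I) = (-13 + u)*I = I*(-13 + u))
U(p, C(11)) - 496943 = ((2/3)*11)*(-13 - 610) - 496943 = (22/3)*(-623) - 496943 = -13706/3 - 496943 = -1504535/3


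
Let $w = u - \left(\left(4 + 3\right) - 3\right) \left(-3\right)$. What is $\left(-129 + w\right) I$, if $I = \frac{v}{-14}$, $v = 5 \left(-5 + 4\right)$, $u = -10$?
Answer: $- \frac{635}{14} \approx -45.357$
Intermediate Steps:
$v = -5$ ($v = 5 \left(-1\right) = -5$)
$w = 2$ ($w = -10 - \left(\left(4 + 3\right) - 3\right) \left(-3\right) = -10 - \left(7 - 3\right) \left(-3\right) = -10 - 4 \left(-3\right) = -10 - -12 = -10 + 12 = 2$)
$I = \frac{5}{14}$ ($I = - \frac{5}{-14} = \left(-5\right) \left(- \frac{1}{14}\right) = \frac{5}{14} \approx 0.35714$)
$\left(-129 + w\right) I = \left(-129 + 2\right) \frac{5}{14} = \left(-127\right) \frac{5}{14} = - \frac{635}{14}$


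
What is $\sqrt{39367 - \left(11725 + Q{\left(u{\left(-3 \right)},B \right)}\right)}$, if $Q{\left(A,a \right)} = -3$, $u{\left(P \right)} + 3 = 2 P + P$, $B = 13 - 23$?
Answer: $\sqrt{27645} \approx 166.27$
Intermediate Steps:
$B = -10$ ($B = 13 - 23 = -10$)
$u{\left(P \right)} = -3 + 3 P$ ($u{\left(P \right)} = -3 + \left(2 P + P\right) = -3 + 3 P$)
$\sqrt{39367 - \left(11725 + Q{\left(u{\left(-3 \right)},B \right)}\right)} = \sqrt{39367 - 11722} = \sqrt{27645}$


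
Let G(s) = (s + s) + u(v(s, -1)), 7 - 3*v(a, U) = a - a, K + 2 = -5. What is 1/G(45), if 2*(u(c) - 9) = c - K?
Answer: 3/311 ≈ 0.0096463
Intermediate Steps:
K = -7 (K = -2 - 5 = -7)
v(a, U) = 7/3 (v(a, U) = 7/3 - (a - a)/3 = 7/3 - ⅓*0 = 7/3 + 0 = 7/3)
u(c) = 25/2 + c/2 (u(c) = 9 + (c - 1*(-7))/2 = 9 + (c + 7)/2 = 9 + (7 + c)/2 = 9 + (7/2 + c/2) = 25/2 + c/2)
G(s) = 41/3 + 2*s (G(s) = (s + s) + (25/2 + (½)*(7/3)) = 2*s + (25/2 + 7/6) = 2*s + 41/3 = 41/3 + 2*s)
1/G(45) = 1/(41/3 + 2*45) = 1/(41/3 + 90) = 1/(311/3) = 3/311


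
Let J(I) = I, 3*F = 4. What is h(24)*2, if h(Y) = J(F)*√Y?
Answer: 16*√6/3 ≈ 13.064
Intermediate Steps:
F = 4/3 (F = (⅓)*4 = 4/3 ≈ 1.3333)
h(Y) = 4*√Y/3
h(24)*2 = (4*√24/3)*2 = (4*(2*√6)/3)*2 = (8*√6/3)*2 = 16*√6/3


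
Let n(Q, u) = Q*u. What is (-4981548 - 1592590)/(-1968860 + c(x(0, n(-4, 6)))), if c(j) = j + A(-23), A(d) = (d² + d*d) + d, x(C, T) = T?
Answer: 6574138/1967849 ≈ 3.3408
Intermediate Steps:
A(d) = d + 2*d² (A(d) = (d² + d²) + d = 2*d² + d = d + 2*d²)
c(j) = 1035 + j (c(j) = j - 23*(1 + 2*(-23)) = j - 23*(1 - 46) = j - 23*(-45) = j + 1035 = 1035 + j)
(-4981548 - 1592590)/(-1968860 + c(x(0, n(-4, 6)))) = (-4981548 - 1592590)/(-1968860 + (1035 - 4*6)) = -6574138/(-1968860 + (1035 - 24)) = -6574138/(-1968860 + 1011) = -6574138/(-1967849) = -6574138*(-1/1967849) = 6574138/1967849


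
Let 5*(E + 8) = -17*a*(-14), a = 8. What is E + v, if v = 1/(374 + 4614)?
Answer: 9297637/24940 ≈ 372.80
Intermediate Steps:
E = 1864/5 (E = -8 + (-17*8*(-14))/5 = -8 + (-136*(-14))/5 = -8 + (⅕)*1904 = -8 + 1904/5 = 1864/5 ≈ 372.80)
v = 1/4988 ≈ 0.00020048
E + v = 1864/5 + 1/4988 = 9297637/24940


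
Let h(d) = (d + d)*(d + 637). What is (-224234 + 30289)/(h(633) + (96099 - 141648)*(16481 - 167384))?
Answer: -193945/6875088567 ≈ -2.8210e-5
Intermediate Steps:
h(d) = 2*d*(637 + d) (h(d) = (2*d)*(637 + d) = 2*d*(637 + d))
(-224234 + 30289)/(h(633) + (96099 - 141648)*(16481 - 167384)) = (-224234 + 30289)/(2*633*(637 + 633) + (96099 - 141648)*(16481 - 167384)) = -193945/(2*633*1270 - 45549*(-150903)) = -193945/(1607820 + 6873480747) = -193945/6875088567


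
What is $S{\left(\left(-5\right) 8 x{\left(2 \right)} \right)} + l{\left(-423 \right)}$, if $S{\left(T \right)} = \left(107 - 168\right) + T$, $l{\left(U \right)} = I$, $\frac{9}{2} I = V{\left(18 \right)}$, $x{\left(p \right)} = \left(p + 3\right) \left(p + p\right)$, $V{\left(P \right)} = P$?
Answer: $-857$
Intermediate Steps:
$x{\left(p \right)} = 2 p \left(3 + p\right)$ ($x{\left(p \right)} = \left(3 + p\right) 2 p = 2 p \left(3 + p\right)$)
$I = 4$ ($I = \frac{2}{9} \cdot 18 = 4$)
$l{\left(U \right)} = 4$
$S{\left(T \right)} = -61 + T$ ($S{\left(T \right)} = \left(107 - 168\right) + T = -61 + T$)
$S{\left(\left(-5\right) 8 x{\left(2 \right)} \right)} + l{\left(-423 \right)} = \left(-61 + \left(-5\right) 8 \cdot 2 \cdot 2 \left(3 + 2\right)\right) + 4 = \left(-61 - 40 \cdot 2 \cdot 2 \cdot 5\right) + 4 = \left(-61 - 800\right) + 4 = -861 + 4 = -857$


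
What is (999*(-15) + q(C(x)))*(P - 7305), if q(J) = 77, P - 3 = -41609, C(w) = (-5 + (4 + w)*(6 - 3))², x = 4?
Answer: 729165188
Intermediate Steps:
C(w) = (7 + 3*w)² (C(w) = (-5 + (4 + w)*3)² = (-5 + (12 + 3*w))² = (7 + 3*w)²)
P = -41606 (P = 3 - 41609 = -41606)
(999*(-15) + q(C(x)))*(P - 7305) = (999*(-15) + 77)*(-41606 - 7305) = (-14985 + 77)*(-48911) = -14908*(-48911) = 729165188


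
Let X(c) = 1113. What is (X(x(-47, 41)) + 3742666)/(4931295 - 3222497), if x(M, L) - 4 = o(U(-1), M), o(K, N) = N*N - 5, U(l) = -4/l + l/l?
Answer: 287983/131446 ≈ 2.1909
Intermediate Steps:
U(l) = 1 - 4/l (U(l) = -4/l + 1 = 1 - 4/l)
o(K, N) = -5 + N² (o(K, N) = N² - 5 = -5 + N²)
x(M, L) = -1 + M² (x(M, L) = 4 + (-5 + M²) = -1 + M²)
(X(x(-47, 41)) + 3742666)/(4931295 - 3222497) = (1113 + 3742666)/(4931295 - 3222497) = 3743779/1708798 = 3743779*(1/1708798) = 287983/131446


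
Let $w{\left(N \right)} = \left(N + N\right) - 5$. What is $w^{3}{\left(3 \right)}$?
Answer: $1$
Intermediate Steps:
$w{\left(N \right)} = -5 + 2 N$ ($w{\left(N \right)} = 2 N - 5 = -5 + 2 N$)
$w^{3}{\left(3 \right)} = \left(-5 + 2 \cdot 3\right)^{3} = \left(-5 + 6\right)^{3} = 1^{3} = 1$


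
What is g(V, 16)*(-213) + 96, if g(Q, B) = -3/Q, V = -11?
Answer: 417/11 ≈ 37.909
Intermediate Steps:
g(V, 16)*(-213) + 96 = -3/(-11)*(-213) + 96 = -3*(-1/11)*(-213) + 96 = (3/11)*(-213) + 96 = -639/11 + 96 = 417/11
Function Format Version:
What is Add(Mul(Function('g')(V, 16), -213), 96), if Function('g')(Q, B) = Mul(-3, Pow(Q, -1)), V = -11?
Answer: Rational(417, 11) ≈ 37.909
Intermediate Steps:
Add(Mul(Function('g')(V, 16), -213), 96) = Add(Mul(Mul(-3, Pow(-11, -1)), -213), 96) = Add(Mul(Mul(-3, Rational(-1, 11)), -213), 96) = Add(Mul(Rational(3, 11), -213), 96) = Add(Rational(-639, 11), 96) = Rational(417, 11)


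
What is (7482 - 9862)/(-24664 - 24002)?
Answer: 1190/24333 ≈ 0.048905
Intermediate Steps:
(7482 - 9862)/(-24664 - 24002) = -2380/(-48666) = -2380*(-1/48666) = 1190/24333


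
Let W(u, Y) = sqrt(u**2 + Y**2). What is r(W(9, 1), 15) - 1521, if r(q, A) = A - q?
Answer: -1506 - sqrt(82) ≈ -1515.1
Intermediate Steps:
W(u, Y) = sqrt(Y**2 + u**2)
r(W(9, 1), 15) - 1521 = (15 - sqrt(1**2 + 9**2)) - 1521 = (15 - sqrt(1 + 81)) - 1521 = (15 - sqrt(82)) - 1521 = -1506 - sqrt(82)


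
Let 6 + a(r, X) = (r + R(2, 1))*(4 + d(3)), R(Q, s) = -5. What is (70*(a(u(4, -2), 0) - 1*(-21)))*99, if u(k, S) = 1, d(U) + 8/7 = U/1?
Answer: -58410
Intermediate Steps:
d(U) = -8/7 + U (d(U) = -8/7 + U/1 = -8/7 + U*1 = -8/7 + U)
a(r, X) = -247/7 + 41*r/7 (a(r, X) = -6 + (r - 5)*(4 + (-8/7 + 3)) = -6 + (-5 + r)*(4 + 13/7) = -6 + (-5 + r)*(41/7) = -6 + (-205/7 + 41*r/7) = -247/7 + 41*r/7)
(70*(a(u(4, -2), 0) - 1*(-21)))*99 = (70*((-247/7 + (41/7)*1) - 1*(-21)))*99 = (70*((-247/7 + 41/7) + 21))*99 = (70*(-206/7 + 21))*99 = (70*(-59/7))*99 = -590*99 = -58410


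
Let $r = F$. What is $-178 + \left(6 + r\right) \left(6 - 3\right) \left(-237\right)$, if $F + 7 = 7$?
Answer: $-4444$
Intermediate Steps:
$F = 0$ ($F = -7 + 7 = 0$)
$r = 0$
$-178 + \left(6 + r\right) \left(6 - 3\right) \left(-237\right) = -178 + \left(6 + 0\right) \left(6 - 3\right) \left(-237\right) = -178 + 6 \cdot 3 \left(-237\right) = -178 + 18 \left(-237\right) = -178 - 4266 = -4444$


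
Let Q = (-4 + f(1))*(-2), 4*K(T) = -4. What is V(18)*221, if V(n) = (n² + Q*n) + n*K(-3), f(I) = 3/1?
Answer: 75582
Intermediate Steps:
K(T) = -1 (K(T) = (¼)*(-4) = -1)
f(I) = 3 (f(I) = 3*1 = 3)
Q = 2 (Q = (-4 + 3)*(-2) = -1*(-2) = 2)
V(n) = n + n² (V(n) = (n² + 2*n) + n*(-1) = (n² + 2*n) - n = n + n²)
V(18)*221 = (18*(1 + 18))*221 = (18*19)*221 = 342*221 = 75582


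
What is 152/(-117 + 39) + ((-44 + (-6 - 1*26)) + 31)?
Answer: -1831/39 ≈ -46.949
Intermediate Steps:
152/(-117 + 39) + ((-44 + (-6 - 1*26)) + 31) = 152/(-78) + ((-44 + (-6 - 26)) + 31) = -1/78*152 + ((-44 - 32) + 31) = -76/39 + (-76 + 31) = -76/39 - 45 = -1831/39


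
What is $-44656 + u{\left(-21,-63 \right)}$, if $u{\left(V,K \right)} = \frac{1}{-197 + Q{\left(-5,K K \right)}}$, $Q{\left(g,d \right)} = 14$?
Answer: $- \frac{8172049}{183} \approx -44656.0$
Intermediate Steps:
$u{\left(V,K \right)} = - \frac{1}{183}$ ($u{\left(V,K \right)} = \frac{1}{-197 + 14} = \frac{1}{-183} = - \frac{1}{183}$)
$-44656 + u{\left(-21,-63 \right)} = -44656 - \frac{1}{183} = - \frac{8172049}{183}$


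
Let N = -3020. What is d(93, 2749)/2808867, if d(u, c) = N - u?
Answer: -3113/2808867 ≈ -0.0011083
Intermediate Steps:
d(u, c) = -3020 - u
d(93, 2749)/2808867 = (-3020 - 1*93)/2808867 = (-3020 - 93)*(1/2808867) = -3113*1/2808867 = -3113/2808867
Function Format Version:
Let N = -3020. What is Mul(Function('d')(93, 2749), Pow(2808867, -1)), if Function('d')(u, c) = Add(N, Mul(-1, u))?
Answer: Rational(-3113, 2808867) ≈ -0.0011083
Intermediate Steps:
Function('d')(u, c) = Add(-3020, Mul(-1, u))
Mul(Function('d')(93, 2749), Pow(2808867, -1)) = Mul(Add(-3020, Mul(-1, 93)), Pow(2808867, -1)) = Mul(Add(-3020, -93), Rational(1, 2808867)) = Mul(-3113, Rational(1, 2808867)) = Rational(-3113, 2808867)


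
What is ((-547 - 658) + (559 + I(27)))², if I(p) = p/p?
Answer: 416025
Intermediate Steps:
I(p) = 1
((-547 - 658) + (559 + I(27)))² = ((-547 - 658) + (559 + 1))² = (-1205 + 560)² = (-645)² = 416025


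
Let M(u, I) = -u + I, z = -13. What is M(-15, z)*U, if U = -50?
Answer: -100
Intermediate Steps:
M(u, I) = I - u
M(-15, z)*U = (-13 - 1*(-15))*(-50) = (-13 + 15)*(-50) = 2*(-50) = -100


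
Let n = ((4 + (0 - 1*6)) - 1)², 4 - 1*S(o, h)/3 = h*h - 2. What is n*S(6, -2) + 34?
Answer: 88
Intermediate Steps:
S(o, h) = 18 - 3*h² (S(o, h) = 12 - 3*(h*h - 2) = 12 - 3*(h² - 2) = 12 - 3*(-2 + h²) = 12 + (6 - 3*h²) = 18 - 3*h²)
n = 9 (n = ((4 + (0 - 6)) - 1)² = ((4 - 6) - 1)² = (-2 - 1)² = (-3)² = 9)
n*S(6, -2) + 34 = 9*(18 - 3*(-2)²) + 34 = 9*(18 - 3*4) + 34 = 9*(18 - 12) + 34 = 9*6 + 34 = 54 + 34 = 88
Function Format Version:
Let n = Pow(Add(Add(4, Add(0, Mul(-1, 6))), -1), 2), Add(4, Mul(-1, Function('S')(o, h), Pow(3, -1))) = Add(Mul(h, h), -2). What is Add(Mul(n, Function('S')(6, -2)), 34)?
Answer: 88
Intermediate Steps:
Function('S')(o, h) = Add(18, Mul(-3, Pow(h, 2))) (Function('S')(o, h) = Add(12, Mul(-3, Add(Mul(h, h), -2))) = Add(12, Mul(-3, Add(Pow(h, 2), -2))) = Add(12, Mul(-3, Add(-2, Pow(h, 2)))) = Add(12, Add(6, Mul(-3, Pow(h, 2)))) = Add(18, Mul(-3, Pow(h, 2))))
n = 9 (n = Pow(Add(Add(4, Add(0, -6)), -1), 2) = Pow(Add(Add(4, -6), -1), 2) = Pow(Add(-2, -1), 2) = Pow(-3, 2) = 9)
Add(Mul(n, Function('S')(6, -2)), 34) = Add(Mul(9, Add(18, Mul(-3, Pow(-2, 2)))), 34) = Add(Mul(9, Add(18, Mul(-3, 4))), 34) = Add(Mul(9, Add(18, -12)), 34) = Add(Mul(9, 6), 34) = Add(54, 34) = 88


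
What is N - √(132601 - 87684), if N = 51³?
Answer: 132651 - √44917 ≈ 1.3244e+5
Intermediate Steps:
N = 132651
N - √(132601 - 87684) = 132651 - √(132601 - 87684) = 132651 - √44917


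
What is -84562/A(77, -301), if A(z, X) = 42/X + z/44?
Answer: -14544664/277 ≈ -52508.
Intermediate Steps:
A(z, X) = 42/X + z/44 (A(z, X) = 42/X + z*(1/44) = 42/X + z/44)
-84562/A(77, -301) = -84562/(42/(-301) + (1/44)*77) = -84562/(42*(-1/301) + 7/4) = -84562/(-6/43 + 7/4) = -84562/277/172 = -84562*172/277 = -14544664/277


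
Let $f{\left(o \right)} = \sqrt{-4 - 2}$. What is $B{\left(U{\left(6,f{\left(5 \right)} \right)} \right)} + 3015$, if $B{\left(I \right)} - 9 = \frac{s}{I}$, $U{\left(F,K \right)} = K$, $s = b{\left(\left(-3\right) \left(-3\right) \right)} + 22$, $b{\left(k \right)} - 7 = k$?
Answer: $3024 - \frac{19 i \sqrt{6}}{3} \approx 3024.0 - 15.513 i$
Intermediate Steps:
$b{\left(k \right)} = 7 + k$
$f{\left(o \right)} = i \sqrt{6}$ ($f{\left(o \right)} = \sqrt{-6} = i \sqrt{6}$)
$s = 38$ ($s = \left(7 - -9\right) + 22 = \left(7 + 9\right) + 22 = 16 + 22 = 38$)
$B{\left(I \right)} = 9 + \frac{38}{I}$
$B{\left(U{\left(6,f{\left(5 \right)} \right)} \right)} + 3015 = \left(9 + \frac{38}{i \sqrt{6}}\right) + 3015 = \left(9 + 38 \left(- \frac{i \sqrt{6}}{6}\right)\right) + 3015 = \left(9 - \frac{19 i \sqrt{6}}{3}\right) + 3015 = 3024 - \frac{19 i \sqrt{6}}{3}$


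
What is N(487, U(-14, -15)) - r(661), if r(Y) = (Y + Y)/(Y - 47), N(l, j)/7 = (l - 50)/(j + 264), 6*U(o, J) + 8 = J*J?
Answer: 4444217/552907 ≈ 8.0379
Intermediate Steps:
U(o, J) = -4/3 + J²/6 (U(o, J) = -4/3 + (J*J)/6 = -4/3 + J²/6)
N(l, j) = 7*(-50 + l)/(264 + j) (N(l, j) = 7*((l - 50)/(j + 264)) = 7*((-50 + l)/(264 + j)) = 7*(-50 + l)/(264 + j))
r(Y) = 2*Y/(-47 + Y) (r(Y) = (2*Y)/(-47 + Y) = 2*Y/(-47 + Y))
N(487, U(-14, -15)) - r(661) = 7*(-50 + 487)/(264 + (-4/3 + (⅙)*(-15)²)) - 2*661/(-47 + 661) = 7*437/(264 + (-4/3 + (⅙)*225)) - 2*661/614 = 7*437/(264 + (-4/3 + 75/2)) - 2*661/614 = 7*437/(264 + 217/6) - 1*661/307 = 7*437/(1801/6) - 661/307 = 7*(6/1801)*437 - 661/307 = 18354/1801 - 661/307 = 4444217/552907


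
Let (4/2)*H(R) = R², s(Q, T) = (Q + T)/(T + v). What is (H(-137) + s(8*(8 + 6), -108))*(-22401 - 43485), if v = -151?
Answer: -160141292709/259 ≈ -6.1831e+8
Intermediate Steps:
s(Q, T) = (Q + T)/(-151 + T) (s(Q, T) = (Q + T)/(T - 151) = (Q + T)/(-151 + T))
H(R) = R²/2
(H(-137) + s(8*(8 + 6), -108))*(-22401 - 43485) = ((½)*(-137)² + (8*(8 + 6) - 108)/(-151 - 108))*(-22401 - 43485) = ((½)*18769 + (8*14 - 108)/(-259))*(-65886) = (18769/2 - (112 - 108)/259)*(-65886) = (18769/2 - 1/259*4)*(-65886) = (18769/2 - 4/259)*(-65886) = (4861163/518)*(-65886) = -160141292709/259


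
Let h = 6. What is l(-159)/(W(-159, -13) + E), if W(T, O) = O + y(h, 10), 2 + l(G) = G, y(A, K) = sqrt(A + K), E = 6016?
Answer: -161/6007 ≈ -0.026802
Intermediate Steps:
l(G) = -2 + G
W(T, O) = 4 + O (W(T, O) = O + sqrt(6 + 10) = O + sqrt(16) = O + 4 = 4 + O)
l(-159)/(W(-159, -13) + E) = (-2 - 159)/((4 - 13) + 6016) = -161/(-9 + 6016) = -161/6007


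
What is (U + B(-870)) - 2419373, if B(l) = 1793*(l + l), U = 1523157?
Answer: -4016036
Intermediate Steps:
B(l) = 3586*l (B(l) = 1793*(2*l) = 3586*l)
(U + B(-870)) - 2419373 = (1523157 + 3586*(-870)) - 2419373 = (1523157 - 3119820) - 2419373 = -1596663 - 2419373 = -4016036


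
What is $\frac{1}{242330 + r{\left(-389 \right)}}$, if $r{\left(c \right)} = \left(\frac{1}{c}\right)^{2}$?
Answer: $\frac{151321}{36669617931} \approx 4.1266 \cdot 10^{-6}$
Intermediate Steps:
$r{\left(c \right)} = \frac{1}{c^{2}}$
$\frac{1}{242330 + r{\left(-389 \right)}} = \frac{1}{242330 + \frac{1}{151321}} = \frac{1}{\frac{36669617931}{151321}} = \frac{151321}{36669617931}$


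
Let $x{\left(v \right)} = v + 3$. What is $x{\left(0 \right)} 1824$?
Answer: $5472$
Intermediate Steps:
$x{\left(v \right)} = 3 + v$
$x{\left(0 \right)} 1824 = \left(3 + 0\right) 1824 = 3 \cdot 1824 = 5472$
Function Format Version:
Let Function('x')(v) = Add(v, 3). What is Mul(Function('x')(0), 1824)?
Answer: 5472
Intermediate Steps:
Function('x')(v) = Add(3, v)
Mul(Function('x')(0), 1824) = Mul(Add(3, 0), 1824) = Mul(3, 1824) = 5472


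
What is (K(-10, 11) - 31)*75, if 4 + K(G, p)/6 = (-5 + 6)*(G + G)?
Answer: -13125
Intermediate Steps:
K(G, p) = -24 + 12*G (K(G, p) = -24 + 6*((-5 + 6)*(G + G)) = -24 + 6*(1*(2*G)) = -24 + 6*(2*G) = -24 + 12*G)
(K(-10, 11) - 31)*75 = ((-24 + 12*(-10)) - 31)*75 = ((-24 - 120) - 31)*75 = (-144 - 31)*75 = -175*75 = -13125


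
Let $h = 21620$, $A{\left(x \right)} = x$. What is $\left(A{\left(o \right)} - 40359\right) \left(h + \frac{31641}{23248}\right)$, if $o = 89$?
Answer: $- \frac{10120926229135}{11624} \approx -8.7069 \cdot 10^{8}$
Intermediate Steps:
$\left(A{\left(o \right)} - 40359\right) \left(h + \frac{31641}{23248}\right) = \left(89 - 40359\right) \left(21620 + \frac{31641}{23248}\right) = - 40270 \left(21620 + 31641 \cdot \frac{1}{23248}\right) = - 40270 \left(21620 + \frac{31641}{23248}\right) = \left(-40270\right) \frac{502653401}{23248} = - \frac{10120926229135}{11624}$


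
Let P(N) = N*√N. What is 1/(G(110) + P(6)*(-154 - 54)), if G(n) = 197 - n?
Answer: -29/3112485 - 416*√6/3112485 ≈ -0.00033670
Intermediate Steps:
P(N) = N^(3/2)
1/(G(110) + P(6)*(-154 - 54)) = 1/((197 - 1*110) + 6^(3/2)*(-154 - 54)) = 1/((197 - 110) + (6*√6)*(-208)) = 1/(87 - 1248*√6)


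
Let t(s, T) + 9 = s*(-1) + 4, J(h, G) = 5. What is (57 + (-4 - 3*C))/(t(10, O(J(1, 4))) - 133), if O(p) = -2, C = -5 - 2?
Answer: -1/2 ≈ -0.50000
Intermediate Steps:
C = -7
t(s, T) = -5 - s (t(s, T) = -9 + (s*(-1) + 4) = -9 + (-s + 4) = -9 + (4 - s) = -5 - s)
(57 + (-4 - 3*C))/(t(10, O(J(1, 4))) - 133) = (57 + (-4 - 3*(-7)))/((-5 - 1*10) - 133) = (57 + (-4 + 21))/((-5 - 10) - 133) = (57 + 17)/(-15 - 133) = 74/(-148) = -1/148*74 = -1/2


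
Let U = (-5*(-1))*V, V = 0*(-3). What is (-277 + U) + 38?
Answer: -239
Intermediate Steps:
V = 0
U = 0 (U = -5*(-1)*0 = 5*0 = 0)
(-277 + U) + 38 = (-277 + 0) + 38 = -277 + 38 = -239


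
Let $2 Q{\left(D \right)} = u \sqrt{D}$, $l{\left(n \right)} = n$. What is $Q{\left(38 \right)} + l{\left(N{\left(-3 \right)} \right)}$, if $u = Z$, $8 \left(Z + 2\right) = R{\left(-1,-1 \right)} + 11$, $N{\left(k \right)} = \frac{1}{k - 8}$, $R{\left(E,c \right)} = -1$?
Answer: $- \frac{1}{11} - \frac{3 \sqrt{38}}{8} \approx -2.4026$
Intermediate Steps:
$N{\left(k \right)} = \frac{1}{-8 + k}$
$Z = - \frac{3}{4}$ ($Z = -2 + \frac{-1 + 11}{8} = -2 + \frac{1}{8} \cdot 10 = -2 + \frac{5}{4} = - \frac{3}{4} \approx -0.75$)
$u = - \frac{3}{4} \approx -0.75$
$Q{\left(D \right)} = - \frac{3 \sqrt{D}}{8}$ ($Q{\left(D \right)} = \frac{\left(- \frac{3}{4}\right) \sqrt{D}}{2} = - \frac{3 \sqrt{D}}{8}$)
$Q{\left(38 \right)} + l{\left(N{\left(-3 \right)} \right)} = - \frac{3 \sqrt{38}}{8} + \frac{1}{-8 - 3} = - \frac{3 \sqrt{38}}{8} + \frac{1}{-11} = - \frac{3 \sqrt{38}}{8} - \frac{1}{11} = - \frac{1}{11} - \frac{3 \sqrt{38}}{8}$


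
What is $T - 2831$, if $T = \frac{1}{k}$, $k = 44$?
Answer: $- \frac{124563}{44} \approx -2831.0$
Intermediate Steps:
$T = \frac{1}{44} \approx 0.022727$
$T - 2831 = \frac{1}{44} - 2831 = - \frac{124563}{44}$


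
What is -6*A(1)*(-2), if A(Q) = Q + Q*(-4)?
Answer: -36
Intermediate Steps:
A(Q) = -3*Q (A(Q) = Q - 4*Q = -3*Q)
-6*A(1)*(-2) = -(-18)*(-2) = -6*(-3)*(-2) = 18*(-2) = -36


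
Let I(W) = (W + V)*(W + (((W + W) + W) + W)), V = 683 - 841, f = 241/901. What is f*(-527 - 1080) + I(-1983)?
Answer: 19126054228/901 ≈ 2.1228e+7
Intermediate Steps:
f = 241/901 (f = 241*(1/901) = 241/901 ≈ 0.26748)
V = -158
I(W) = 5*W*(-158 + W) (I(W) = (W - 158)*(W + (((W + W) + W) + W)) = (-158 + W)*(W + ((2*W + W) + W)) = (-158 + W)*(W + (3*W + W)) = (-158 + W)*(W + 4*W) = (-158 + W)*(5*W) = 5*W*(-158 + W))
f*(-527 - 1080) + I(-1983) = 241*(-527 - 1080)/901 + 5*(-1983)*(-158 - 1983) = (241/901)*(-1607) + 5*(-1983)*(-2141) = -387287/901 + 21228015 = 19126054228/901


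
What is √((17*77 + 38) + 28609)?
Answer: 2*√7489 ≈ 173.08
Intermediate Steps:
√((17*77 + 38) + 28609) = √((1309 + 38) + 28609) = √(1347 + 28609) = √29956 = 2*√7489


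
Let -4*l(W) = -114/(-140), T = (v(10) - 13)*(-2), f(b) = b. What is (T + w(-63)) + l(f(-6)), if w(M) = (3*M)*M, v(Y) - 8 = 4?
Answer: 3334463/280 ≈ 11909.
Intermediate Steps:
v(Y) = 12 (v(Y) = 8 + 4 = 12)
w(M) = 3*M²
T = 2 (T = (12 - 13)*(-2) = -1*(-2) = 2)
l(W) = -57/280 (l(W) = -(-57)/(2*(-140)) = -(-57)*(-1)/(2*140) = -¼*57/70 = -57/280)
(T + w(-63)) + l(f(-6)) = (2 + 3*(-63)²) - 57/280 = (2 + 3*3969) - 57/280 = (2 + 11907) - 57/280 = 11909 - 57/280 = 3334463/280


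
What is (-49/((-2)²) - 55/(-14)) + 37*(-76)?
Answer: -78969/28 ≈ -2820.3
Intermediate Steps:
(-49/((-2)²) - 55/(-14)) + 37*(-76) = (-49/4 - 55*(-1/14)) - 2812 = (-49*¼ + 55/14) - 2812 = (-49/4 + 55/14) - 2812 = -233/28 - 2812 = -78969/28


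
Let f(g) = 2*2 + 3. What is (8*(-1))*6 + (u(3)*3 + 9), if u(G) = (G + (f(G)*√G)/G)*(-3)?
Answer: -66 - 21*√3 ≈ -102.37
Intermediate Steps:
f(g) = 7 (f(g) = 4 + 3 = 7)
u(G) = -21/√G - 3*G (u(G) = (G + (7*√G)/G)*(-3) = (G + 7/√G)*(-3) = -21/√G - 3*G)
(8*(-1))*6 + (u(3)*3 + 9) = (8*(-1))*6 + ((-7*√3 - 3*3)*3 + 9) = -8*6 + ((-7*√3 - 9)*3 + 9) = -48 + ((-7*√3 - 9)*3 + 9) = -48 + ((-9 - 7*√3)*3 + 9) = -48 + ((-27 - 21*√3) + 9) = -48 + (-18 - 21*√3) = -66 - 21*√3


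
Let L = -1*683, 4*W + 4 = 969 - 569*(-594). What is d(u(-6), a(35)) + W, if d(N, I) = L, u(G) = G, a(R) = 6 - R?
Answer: 336219/4 ≈ 84055.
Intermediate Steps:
W = 338951/4 (W = -1 + (969 - 569*(-594))/4 = -1 + (969 + 337986)/4 = -1 + (¼)*338955 = -1 + 338955/4 = 338951/4 ≈ 84738.)
L = -683
d(N, I) = -683
d(u(-6), a(35)) + W = -683 + 338951/4 = 336219/4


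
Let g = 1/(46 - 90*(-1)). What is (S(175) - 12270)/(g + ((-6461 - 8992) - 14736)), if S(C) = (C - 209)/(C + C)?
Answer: 292028312/718498025 ≈ 0.40644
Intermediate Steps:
g = 1/136 (g = 1/(46 + 90) = 1/136 ≈ 0.0073529)
S(C) = (-209 + C)/(2*C) (S(C) = (-209 + C)/((2*C)) = (-209 + C)*(1/(2*C)) = (-209 + C)/(2*C))
(S(175) - 12270)/(g + ((-6461 - 8992) - 14736)) = ((½)*(-209 + 175)/175 - 12270)/(1/136 + ((-6461 - 8992) - 14736)) = ((½)*(1/175)*(-34) - 12270)/(1/136 + (-15453 - 14736)) = (-17/175 - 12270)/(1/136 - 30189) = -2147267/(175*(-4105703/136)) = -2147267/175*(-136/4105703) = 292028312/718498025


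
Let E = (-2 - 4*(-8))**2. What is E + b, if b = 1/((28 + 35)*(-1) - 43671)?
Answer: 39360599/43734 ≈ 900.00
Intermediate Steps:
b = -1/43734 (b = 1/(63*(-1) - 43671) = 1/(-63 - 43671) = 1/(-43734) = -1/43734 ≈ -2.2866e-5)
E = 900 (E = (-2 + 32)**2 = 30**2 = 900)
E + b = 900 - 1/43734 = 39360599/43734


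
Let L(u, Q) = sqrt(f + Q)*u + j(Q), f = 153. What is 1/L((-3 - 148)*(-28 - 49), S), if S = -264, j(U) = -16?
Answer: -16/15005771575 - 11627*I*sqrt(111)/15005771575 ≈ -1.0663e-9 - 8.1634e-6*I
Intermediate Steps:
L(u, Q) = -16 + u*sqrt(153 + Q) (L(u, Q) = sqrt(153 + Q)*u - 16 = u*sqrt(153 + Q) - 16 = -16 + u*sqrt(153 + Q))
1/L((-3 - 148)*(-28 - 49), S) = 1/(-16 + ((-3 - 148)*(-28 - 49))*sqrt(153 - 264)) = 1/(-16 + (-151*(-77))*sqrt(-111)) = 1/(-16 + 11627*(I*sqrt(111))) = 1/(-16 + 11627*I*sqrt(111))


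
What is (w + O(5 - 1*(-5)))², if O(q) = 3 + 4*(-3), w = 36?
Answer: 729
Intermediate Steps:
O(q) = -9 (O(q) = 3 - 12 = -9)
(w + O(5 - 1*(-5)))² = (36 - 9)² = 27² = 729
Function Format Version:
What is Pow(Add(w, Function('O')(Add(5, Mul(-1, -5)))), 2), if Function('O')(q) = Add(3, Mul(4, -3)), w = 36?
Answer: 729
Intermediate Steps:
Function('O')(q) = -9 (Function('O')(q) = Add(3, -12) = -9)
Pow(Add(w, Function('O')(Add(5, Mul(-1, -5)))), 2) = Pow(Add(36, -9), 2) = Pow(27, 2) = 729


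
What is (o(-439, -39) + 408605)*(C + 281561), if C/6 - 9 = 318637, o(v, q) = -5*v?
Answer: 901063919600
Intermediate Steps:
C = 1911876 (C = 54 + 6*318637 = 54 + 1911822 = 1911876)
(o(-439, -39) + 408605)*(C + 281561) = (-5*(-439) + 408605)*(1911876 + 281561) = (2195 + 408605)*2193437 = 410800*2193437 = 901063919600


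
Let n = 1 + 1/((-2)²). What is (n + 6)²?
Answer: 841/16 ≈ 52.563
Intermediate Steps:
n = 5/4 (n = 1 + 1/4 = 1 + ¼ = 5/4 ≈ 1.2500)
(n + 6)² = (5/4 + 6)² = (29/4)² = 841/16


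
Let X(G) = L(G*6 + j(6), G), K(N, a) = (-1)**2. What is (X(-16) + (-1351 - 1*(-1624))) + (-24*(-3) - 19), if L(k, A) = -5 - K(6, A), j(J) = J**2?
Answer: 320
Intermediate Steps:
K(N, a) = 1
L(k, A) = -6 (L(k, A) = -5 - 1*1 = -5 - 1 = -6)
X(G) = -6
(X(-16) + (-1351 - 1*(-1624))) + (-24*(-3) - 19) = (-6 + (-1351 - 1*(-1624))) + (-24*(-3) - 19) = (-6 + (-1351 + 1624)) + (72 - 19) = (-6 + 273) + 53 = 267 + 53 = 320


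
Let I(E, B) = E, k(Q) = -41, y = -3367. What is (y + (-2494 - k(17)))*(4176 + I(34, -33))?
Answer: -24502200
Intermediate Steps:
(y + (-2494 - k(17)))*(4176 + I(34, -33)) = (-3367 + (-2494 - 1*(-41)))*(4176 + 34) = (-3367 + (-2494 + 41))*4210 = (-3367 - 2453)*4210 = -5820*4210 = -24502200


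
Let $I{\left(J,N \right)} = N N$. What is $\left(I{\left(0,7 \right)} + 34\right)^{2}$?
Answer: $6889$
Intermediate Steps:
$I{\left(J,N \right)} = N^{2}$
$\left(I{\left(0,7 \right)} + 34\right)^{2} = \left(7^{2} + 34\right)^{2} = \left(49 + 34\right)^{2} = 83^{2} = 6889$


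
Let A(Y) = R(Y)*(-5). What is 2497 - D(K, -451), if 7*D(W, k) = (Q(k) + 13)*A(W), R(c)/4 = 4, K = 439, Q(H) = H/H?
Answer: 2657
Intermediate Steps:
Q(H) = 1
R(c) = 16 (R(c) = 4*4 = 16)
A(Y) = -80 (A(Y) = 16*(-5) = -80)
D(W, k) = -160 (D(W, k) = ((1 + 13)*(-80))/7 = (14*(-80))/7 = (⅐)*(-1120) = -160)
2497 - D(K, -451) = 2497 - 1*(-160) = 2497 + 160 = 2657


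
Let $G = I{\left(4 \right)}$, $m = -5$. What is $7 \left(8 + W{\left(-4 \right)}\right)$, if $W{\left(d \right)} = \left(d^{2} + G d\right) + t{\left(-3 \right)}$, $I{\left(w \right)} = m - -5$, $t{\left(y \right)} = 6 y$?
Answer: $42$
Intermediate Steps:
$I{\left(w \right)} = 0$ ($I{\left(w \right)} = -5 - -5 = -5 + 5 = 0$)
$G = 0$
$W{\left(d \right)} = -18 + d^{2}$ ($W{\left(d \right)} = \left(d^{2} + 0 d\right) + 6 \left(-3\right) = \left(d^{2} + 0\right) - 18 = d^{2} - 18 = -18 + d^{2}$)
$7 \left(8 + W{\left(-4 \right)}\right) = 7 \left(8 - \left(18 - \left(-4\right)^{2}\right)\right) = 7 \left(8 + \left(-18 + 16\right)\right) = 7 \left(8 - 2\right) = 7 \cdot 6 = 42$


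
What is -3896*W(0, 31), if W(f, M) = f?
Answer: 0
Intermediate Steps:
-3896*W(0, 31) = -3896*0 = 0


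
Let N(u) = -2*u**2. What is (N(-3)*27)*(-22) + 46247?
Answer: 56939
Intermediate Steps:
(N(-3)*27)*(-22) + 46247 = (-2*(-3)**2*27)*(-22) + 46247 = (-2*9*27)*(-22) + 46247 = -18*27*(-22) + 46247 = -486*(-22) + 46247 = 10692 + 46247 = 56939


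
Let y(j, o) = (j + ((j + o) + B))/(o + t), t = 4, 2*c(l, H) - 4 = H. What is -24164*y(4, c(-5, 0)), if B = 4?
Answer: -169148/3 ≈ -56383.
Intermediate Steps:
c(l, H) = 2 + H/2
y(j, o) = (4 + o + 2*j)/(4 + o) (y(j, o) = (j + ((j + o) + 4))/(o + 4) = (j + (4 + j + o))/(4 + o) = (4 + o + 2*j)/(4 + o))
-24164*y(4, c(-5, 0)) = -24164*(4 + (2 + (½)*0) + 2*4)/(4 + (2 + (½)*0)) = -24164*(4 + (2 + 0) + 8)/(4 + (2 + 0)) = -24164*(4 + 2 + 8)/(4 + 2) = -24164*14/6 = -12082*14/3 = -24164*7/3 = -169148/3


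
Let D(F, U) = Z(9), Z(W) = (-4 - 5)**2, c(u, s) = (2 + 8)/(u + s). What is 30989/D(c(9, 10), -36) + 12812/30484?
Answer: 236426612/617301 ≈ 383.00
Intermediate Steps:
c(u, s) = 10/(s + u)
Z(W) = 81 (Z(W) = (-9)**2 = 81)
D(F, U) = 81
30989/D(c(9, 10), -36) + 12812/30484 = 30989/81 + 12812/30484 = 30989*(1/81) + 12812*(1/30484) = 30989/81 + 3203/7621 = 236426612/617301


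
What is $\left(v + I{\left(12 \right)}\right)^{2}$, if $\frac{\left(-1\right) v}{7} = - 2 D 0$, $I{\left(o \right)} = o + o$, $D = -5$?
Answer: $576$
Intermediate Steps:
$I{\left(o \right)} = 2 o$
$v = 0$ ($v = - 7 \left(-2\right) \left(-5\right) 0 = - 7 \cdot 10 \cdot 0 = \left(-7\right) 0 = 0$)
$\left(v + I{\left(12 \right)}\right)^{2} = \left(0 + 2 \cdot 12\right)^{2} = \left(0 + 24\right)^{2} = 24^{2} = 576$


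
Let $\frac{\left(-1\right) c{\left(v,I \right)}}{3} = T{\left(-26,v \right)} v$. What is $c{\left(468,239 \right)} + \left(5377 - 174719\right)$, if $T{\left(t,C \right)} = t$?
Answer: $-132838$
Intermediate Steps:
$c{\left(v,I \right)} = 78 v$ ($c{\left(v,I \right)} = - 3 \left(- 26 v\right) = 78 v$)
$c{\left(468,239 \right)} + \left(5377 - 174719\right) = 78 \cdot 468 + \left(5377 - 174719\right) = 36504 + \left(5377 - 174719\right) = 36504 - 169342 = -132838$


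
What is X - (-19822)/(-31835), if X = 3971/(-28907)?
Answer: -699411339/920254345 ≈ -0.76002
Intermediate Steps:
X = -3971/28907 (X = 3971*(-1/28907) = -3971/28907 ≈ -0.13737)
X - (-19822)/(-31835) = -3971/28907 - (-19822)/(-31835) = -3971/28907 - (-19822)*(-1)/31835 = -3971/28907 - 1*19822/31835 = -3971/28907 - 19822/31835 = -699411339/920254345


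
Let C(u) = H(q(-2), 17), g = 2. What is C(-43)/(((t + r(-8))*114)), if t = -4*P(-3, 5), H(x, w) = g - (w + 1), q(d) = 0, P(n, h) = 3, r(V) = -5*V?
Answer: -2/399 ≈ -0.0050125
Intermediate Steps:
H(x, w) = 1 - w (H(x, w) = 2 - (w + 1) = 2 - (1 + w) = 2 + (-1 - w) = 1 - w)
t = -12 (t = -4*3 = -12)
C(u) = -16 (C(u) = 1 - 1*17 = 1 - 17 = -16)
C(-43)/(((t + r(-8))*114)) = -16*1/(114*(-12 - 5*(-8))) = -16*1/(114*(-12 + 40)) = -16/(28*114) = -16/3192 = -16*1/3192 = -2/399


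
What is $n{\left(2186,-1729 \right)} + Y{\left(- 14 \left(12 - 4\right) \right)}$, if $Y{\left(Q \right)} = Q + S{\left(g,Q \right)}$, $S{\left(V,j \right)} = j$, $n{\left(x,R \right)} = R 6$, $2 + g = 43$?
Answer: $-10598$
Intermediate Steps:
$g = 41$ ($g = -2 + 43 = 41$)
$n{\left(x,R \right)} = 6 R$
$Y{\left(Q \right)} = 2 Q$ ($Y{\left(Q \right)} = Q + Q = 2 Q$)
$n{\left(2186,-1729 \right)} + Y{\left(- 14 \left(12 - 4\right) \right)} = 6 \left(-1729\right) + 2 \left(- 14 \left(12 - 4\right)\right) = -10374 + 2 \left(\left(-14\right) 8\right) = -10374 + 2 \left(-112\right) = -10374 - 224 = -10598$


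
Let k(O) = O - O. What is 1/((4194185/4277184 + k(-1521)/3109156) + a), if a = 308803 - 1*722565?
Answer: -4277184/1769732012023 ≈ -2.4169e-6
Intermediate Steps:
k(O) = 0
a = -413762 (a = 308803 - 722565 = -413762)
1/((4194185/4277184 + k(-1521)/3109156) + a) = 1/((4194185/4277184 + 0/3109156) - 413762) = 1/((4194185*(1/4277184) + 0*(1/3109156)) - 413762) = 1/((4194185/4277184 + 0) - 413762) = 1/(4194185/4277184 - 413762) = 1/(-1769732012023/4277184) = -4277184/1769732012023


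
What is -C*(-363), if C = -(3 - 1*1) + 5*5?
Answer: 8349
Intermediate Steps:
C = 23 (C = -(3 - 1) + 25 = -1*2 + 25 = -2 + 25 = 23)
-C*(-363) = -23*(-363) = -1*(-8349) = 8349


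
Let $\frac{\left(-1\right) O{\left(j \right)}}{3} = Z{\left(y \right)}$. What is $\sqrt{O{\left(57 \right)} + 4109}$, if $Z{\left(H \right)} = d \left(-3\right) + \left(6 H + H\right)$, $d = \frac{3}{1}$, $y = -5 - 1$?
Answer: $\sqrt{4262} \approx 65.284$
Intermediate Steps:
$y = -6$
$d = 3$ ($d = 3 \cdot 1 = 3$)
$Z{\left(H \right)} = -9 + 7 H$ ($Z{\left(H \right)} = 3 \left(-3\right) + \left(6 H + H\right) = -9 + 7 H$)
$O{\left(j \right)} = 153$ ($O{\left(j \right)} = - 3 \left(-9 + 7 \left(-6\right)\right) = - 3 \left(-9 - 42\right) = \left(-3\right) \left(-51\right) = 153$)
$\sqrt{O{\left(57 \right)} + 4109} = \sqrt{153 + 4109} = \sqrt{4262}$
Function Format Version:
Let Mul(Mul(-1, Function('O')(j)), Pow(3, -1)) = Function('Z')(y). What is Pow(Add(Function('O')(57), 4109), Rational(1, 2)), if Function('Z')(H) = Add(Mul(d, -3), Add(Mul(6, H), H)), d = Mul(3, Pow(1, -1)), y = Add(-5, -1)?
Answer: Pow(4262, Rational(1, 2)) ≈ 65.284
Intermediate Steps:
y = -6
d = 3 (d = Mul(3, 1) = 3)
Function('Z')(H) = Add(-9, Mul(7, H)) (Function('Z')(H) = Add(Mul(3, -3), Add(Mul(6, H), H)) = Add(-9, Mul(7, H)))
Function('O')(j) = 153 (Function('O')(j) = Mul(-3, Add(-9, Mul(7, -6))) = Mul(-3, Add(-9, -42)) = Mul(-3, -51) = 153)
Pow(Add(Function('O')(57), 4109), Rational(1, 2)) = Pow(Add(153, 4109), Rational(1, 2)) = Pow(4262, Rational(1, 2))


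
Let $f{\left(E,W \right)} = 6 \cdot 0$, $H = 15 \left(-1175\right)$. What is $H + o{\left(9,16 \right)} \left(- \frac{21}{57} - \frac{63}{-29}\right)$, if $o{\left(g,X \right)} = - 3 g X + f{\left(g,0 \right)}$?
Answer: $- \frac{10140783}{551} \approx -18404.0$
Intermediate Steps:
$H = -17625$
$f{\left(E,W \right)} = 0$
$o{\left(g,X \right)} = - 3 X g$ ($o{\left(g,X \right)} = - 3 g X + 0 = - 3 X g + 0 = - 3 X g$)
$H + o{\left(9,16 \right)} \left(- \frac{21}{57} - \frac{63}{-29}\right) = -17625 + \left(-3\right) 16 \cdot 9 \left(- \frac{21}{57} - \frac{63}{-29}\right) = -17625 - 432 \left(\left(-21\right) \frac{1}{57} - - \frac{63}{29}\right) = -17625 - 432 \left(- \frac{7}{19} + \frac{63}{29}\right) = -17625 - \frac{429408}{551} = - \frac{10140783}{551}$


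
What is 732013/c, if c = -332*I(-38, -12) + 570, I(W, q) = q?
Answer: 732013/4554 ≈ 160.74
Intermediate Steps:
c = 4554 (c = -332*(-12) + 570 = 3984 + 570 = 4554)
732013/c = 732013/4554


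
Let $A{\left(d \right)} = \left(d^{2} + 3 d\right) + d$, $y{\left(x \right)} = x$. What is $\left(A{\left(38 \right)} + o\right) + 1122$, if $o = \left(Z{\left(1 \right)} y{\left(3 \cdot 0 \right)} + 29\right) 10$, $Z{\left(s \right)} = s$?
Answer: $3008$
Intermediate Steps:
$o = 290$ ($o = \left(1 \cdot 3 \cdot 0 + 29\right) 10 = \left(1 \cdot 0 + 29\right) 10 = \left(0 + 29\right) 10 = 29 \cdot 10 = 290$)
$A{\left(d \right)} = d^{2} + 4 d$
$\left(A{\left(38 \right)} + o\right) + 1122 = \left(38 \left(4 + 38\right) + 290\right) + 1122 = \left(38 \cdot 42 + 290\right) + 1122 = \left(1596 + 290\right) + 1122 = 1886 + 1122 = 3008$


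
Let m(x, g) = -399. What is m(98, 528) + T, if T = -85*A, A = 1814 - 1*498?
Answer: -112259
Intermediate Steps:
A = 1316 (A = 1814 - 498 = 1316)
T = -111860 (T = -85*1316 = -111860)
m(98, 528) + T = -399 - 111860 = -112259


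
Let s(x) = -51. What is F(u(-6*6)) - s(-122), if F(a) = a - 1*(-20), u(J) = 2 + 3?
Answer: 76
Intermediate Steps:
u(J) = 5
F(a) = 20 + a (F(a) = a + 20 = 20 + a)
F(u(-6*6)) - s(-122) = (20 + 5) - 1*(-51) = 25 + 51 = 76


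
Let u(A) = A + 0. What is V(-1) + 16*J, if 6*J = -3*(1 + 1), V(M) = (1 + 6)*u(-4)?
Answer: -44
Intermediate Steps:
u(A) = A
V(M) = -28 (V(M) = (1 + 6)*(-4) = 7*(-4) = -28)
J = -1 (J = (-3*(1 + 1))/6 = (-3*2)/6 = (⅙)*(-6) = -1)
V(-1) + 16*J = -28 + 16*(-1) = -28 - 16 = -44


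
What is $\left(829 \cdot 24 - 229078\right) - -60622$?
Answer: $-148560$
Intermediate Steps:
$\left(829 \cdot 24 - 229078\right) - -60622 = \left(19896 - 229078\right) + 60622 = -209182 + 60622 = -148560$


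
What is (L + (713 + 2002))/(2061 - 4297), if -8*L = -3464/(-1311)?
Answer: -68441/56373 ≈ -1.2141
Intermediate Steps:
L = -433/1311 (L = -(-433)/(-1311) = -(-433)*(-1)/1311 = -1/8*3464/1311 = -433/1311 ≈ -0.33028)
(L + (713 + 2002))/(2061 - 4297) = (-433/1311 + (713 + 2002))/(2061 - 4297) = (-433/1311 + 2715)/(-2236) = (3558932/1311)*(-1/2236) = -68441/56373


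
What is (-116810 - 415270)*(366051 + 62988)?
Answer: -228283071120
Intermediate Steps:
(-116810 - 415270)*(366051 + 62988) = -532080*429039 = -228283071120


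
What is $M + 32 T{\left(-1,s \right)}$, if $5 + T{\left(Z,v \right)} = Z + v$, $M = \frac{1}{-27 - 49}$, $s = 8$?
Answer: $\frac{4863}{76} \approx 63.987$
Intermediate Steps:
$M = - \frac{1}{76}$ ($M = \frac{1}{-76} = - \frac{1}{76} \approx -0.013158$)
$T{\left(Z,v \right)} = -5 + Z + v$ ($T{\left(Z,v \right)} = -5 + \left(Z + v\right) = -5 + Z + v$)
$M + 32 T{\left(-1,s \right)} = - \frac{1}{76} + 32 \left(-5 - 1 + 8\right) = - \frac{1}{76} + 32 \cdot 2 = - \frac{1}{76} + 64 = \frac{4863}{76}$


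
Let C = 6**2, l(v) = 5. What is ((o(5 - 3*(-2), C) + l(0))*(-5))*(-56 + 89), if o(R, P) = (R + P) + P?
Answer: -14520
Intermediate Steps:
C = 36
o(R, P) = R + 2*P (o(R, P) = (P + R) + P = R + 2*P)
((o(5 - 3*(-2), C) + l(0))*(-5))*(-56 + 89) = ((((5 - 3*(-2)) + 2*36) + 5)*(-5))*(-56 + 89) = ((((5 + 6) + 72) + 5)*(-5))*33 = (((11 + 72) + 5)*(-5))*33 = ((83 + 5)*(-5))*33 = (88*(-5))*33 = -440*33 = -14520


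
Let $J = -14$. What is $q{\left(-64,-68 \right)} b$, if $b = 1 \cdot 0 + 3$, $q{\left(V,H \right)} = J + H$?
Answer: $-246$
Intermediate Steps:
$q{\left(V,H \right)} = -14 + H$
$b = 3$ ($b = 0 + 3 = 3$)
$q{\left(-64,-68 \right)} b = \left(-14 - 68\right) 3 = \left(-82\right) 3 = -246$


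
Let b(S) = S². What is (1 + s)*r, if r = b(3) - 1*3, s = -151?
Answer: -900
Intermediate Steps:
r = 6 (r = 3² - 1*3 = 9 - 3 = 6)
(1 + s)*r = (1 - 151)*6 = -150*6 = -900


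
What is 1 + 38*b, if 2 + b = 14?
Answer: 457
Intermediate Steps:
b = 12 (b = -2 + 14 = 12)
1 + 38*b = 1 + 38*12 = 1 + 456 = 457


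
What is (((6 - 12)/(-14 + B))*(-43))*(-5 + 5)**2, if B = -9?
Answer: 0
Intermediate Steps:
(((6 - 12)/(-14 + B))*(-43))*(-5 + 5)**2 = (((6 - 12)/(-14 - 9))*(-43))*(-5 + 5)**2 = (-6/(-23)*(-43))*0**2 = (-6*(-1/23)*(-43))*0 = ((6/23)*(-43))*0 = -258/23*0 = 0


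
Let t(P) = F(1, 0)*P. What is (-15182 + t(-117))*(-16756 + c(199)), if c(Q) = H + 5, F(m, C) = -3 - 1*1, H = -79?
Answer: 247636620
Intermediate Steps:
F(m, C) = -4 (F(m, C) = -3 - 1 = -4)
t(P) = -4*P
c(Q) = -74 (c(Q) = -79 + 5 = -74)
(-15182 + t(-117))*(-16756 + c(199)) = (-15182 - 4*(-117))*(-16756 - 74) = (-15182 + 468)*(-16830) = -14714*(-16830) = 247636620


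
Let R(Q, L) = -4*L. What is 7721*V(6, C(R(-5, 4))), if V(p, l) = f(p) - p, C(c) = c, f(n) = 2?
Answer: -30884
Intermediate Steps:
V(p, l) = 2 - p
7721*V(6, C(R(-5, 4))) = 7721*(2 - 1*6) = 7721*(2 - 6) = 7721*(-4) = -30884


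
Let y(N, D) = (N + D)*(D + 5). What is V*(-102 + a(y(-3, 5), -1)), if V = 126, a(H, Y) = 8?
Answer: -11844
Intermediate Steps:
y(N, D) = (5 + D)*(D + N) (y(N, D) = (D + N)*(5 + D) = (5 + D)*(D + N))
V*(-102 + a(y(-3, 5), -1)) = 126*(-102 + 8) = 126*(-94) = -11844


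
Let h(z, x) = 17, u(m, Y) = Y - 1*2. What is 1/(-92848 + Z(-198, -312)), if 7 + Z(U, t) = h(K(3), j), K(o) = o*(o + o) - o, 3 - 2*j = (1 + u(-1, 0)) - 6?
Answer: -1/92838 ≈ -1.0771e-5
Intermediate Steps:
u(m, Y) = -2 + Y (u(m, Y) = Y - 2 = -2 + Y)
j = 5 (j = 3/2 - ((1 + (-2 + 0)) - 6)/2 = 3/2 - ((1 - 2) - 6)/2 = 3/2 - (-1 - 6)/2 = 3/2 - ½*(-7) = 3/2 + 7/2 = 5)
K(o) = -o + 2*o² (K(o) = o*(2*o) - o = 2*o² - o = -o + 2*o²)
Z(U, t) = 10 (Z(U, t) = -7 + 17 = 10)
1/(-92848 + Z(-198, -312)) = 1/(-92848 + 10) = 1/(-92838) = -1/92838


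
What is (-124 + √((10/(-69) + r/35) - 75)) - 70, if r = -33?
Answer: -194 + 2*I*√110940270/2415 ≈ -194.0 + 8.7228*I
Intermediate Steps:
(-124 + √((10/(-69) + r/35) - 75)) - 70 = (-124 + √((10/(-69) - 33/35) - 75)) - 70 = (-124 + √((10*(-1/69) - 33*1/35) - 75)) - 70 = (-124 + √((-10/69 - 33/35) - 75)) - 70 = (-124 + √(-2627/2415 - 75)) - 70 = (-124 + √(-183752/2415)) - 70 = (-124 + 2*I*√110940270/2415) - 70 = -194 + 2*I*√110940270/2415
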